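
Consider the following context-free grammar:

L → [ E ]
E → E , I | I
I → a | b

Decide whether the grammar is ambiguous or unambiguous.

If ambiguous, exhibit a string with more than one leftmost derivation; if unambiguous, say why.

Unambiguous - every string in the language has a unique leftmost derivation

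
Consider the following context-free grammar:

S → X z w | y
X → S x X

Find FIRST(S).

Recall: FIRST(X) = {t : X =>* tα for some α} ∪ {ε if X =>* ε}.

We compute FIRST(S) using the standard algorithm.
FIRST(S) = {y}
FIRST(X) = {y}
Therefore, FIRST(S) = {y}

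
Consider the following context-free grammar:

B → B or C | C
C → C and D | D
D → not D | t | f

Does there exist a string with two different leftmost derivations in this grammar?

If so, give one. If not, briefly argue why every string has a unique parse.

No - every string in the language has a unique leftmost derivation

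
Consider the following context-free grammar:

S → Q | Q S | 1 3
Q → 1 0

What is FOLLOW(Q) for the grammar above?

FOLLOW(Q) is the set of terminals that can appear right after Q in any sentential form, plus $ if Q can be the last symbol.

We compute FOLLOW(Q) using the standard algorithm.
FOLLOW(S) starts with {$}.
FIRST(Q) = {1}
FIRST(S) = {1}
FOLLOW(Q) = {$, 1}
FOLLOW(S) = {$}
Therefore, FOLLOW(Q) = {$, 1}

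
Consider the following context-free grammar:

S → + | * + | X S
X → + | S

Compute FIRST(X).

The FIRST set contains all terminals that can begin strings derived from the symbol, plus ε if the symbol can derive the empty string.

We compute FIRST(X) using the standard algorithm.
FIRST(S) = {*, +}
FIRST(X) = {*, +}
Therefore, FIRST(X) = {*, +}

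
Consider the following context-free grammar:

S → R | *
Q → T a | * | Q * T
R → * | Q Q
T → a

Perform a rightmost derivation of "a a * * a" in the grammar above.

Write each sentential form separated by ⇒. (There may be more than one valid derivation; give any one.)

S ⇒ R ⇒ Q Q ⇒ Q Q * T ⇒ Q Q * a ⇒ Q * * a ⇒ T a * * a ⇒ a a * * a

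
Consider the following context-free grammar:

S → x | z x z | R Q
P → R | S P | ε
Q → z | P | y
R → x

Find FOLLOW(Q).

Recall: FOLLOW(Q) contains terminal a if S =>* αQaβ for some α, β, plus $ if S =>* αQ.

We compute FOLLOW(Q) using the standard algorithm.
FOLLOW(S) starts with {$}.
FIRST(P) = {x, z, ε}
FIRST(Q) = {x, y, z, ε}
FIRST(R) = {x}
FIRST(S) = {x, z}
FOLLOW(P) = {$, x, z}
FOLLOW(Q) = {$, x, z}
FOLLOW(R) = {$, x, y, z}
FOLLOW(S) = {$, x, z}
Therefore, FOLLOW(Q) = {$, x, z}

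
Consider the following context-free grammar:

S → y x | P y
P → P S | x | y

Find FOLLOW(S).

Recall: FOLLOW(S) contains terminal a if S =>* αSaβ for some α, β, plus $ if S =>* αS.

We compute FOLLOW(S) using the standard algorithm.
FOLLOW(S) starts with {$}.
FIRST(P) = {x, y}
FIRST(S) = {x, y}
FOLLOW(P) = {x, y}
FOLLOW(S) = {$, x, y}
Therefore, FOLLOW(S) = {$, x, y}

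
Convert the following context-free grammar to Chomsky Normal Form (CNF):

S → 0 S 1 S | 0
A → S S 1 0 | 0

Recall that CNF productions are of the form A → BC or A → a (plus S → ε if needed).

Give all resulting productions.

T0 → 0; T1 → 1; S → 0; A → 0; S → T0 X0; X0 → S X1; X1 → T1 S; A → S X2; X2 → S X3; X3 → T1 T0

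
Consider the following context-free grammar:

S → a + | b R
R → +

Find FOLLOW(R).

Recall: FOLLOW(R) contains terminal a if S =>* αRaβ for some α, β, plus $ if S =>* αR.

We compute FOLLOW(R) using the standard algorithm.
FOLLOW(S) starts with {$}.
FIRST(R) = {+}
FIRST(S) = {a, b}
FOLLOW(R) = {$}
FOLLOW(S) = {$}
Therefore, FOLLOW(R) = {$}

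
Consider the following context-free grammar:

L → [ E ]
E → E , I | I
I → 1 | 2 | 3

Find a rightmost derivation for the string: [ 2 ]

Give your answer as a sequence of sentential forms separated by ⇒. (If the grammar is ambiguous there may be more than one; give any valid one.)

L ⇒ [ E ] ⇒ [ I ] ⇒ [ 2 ]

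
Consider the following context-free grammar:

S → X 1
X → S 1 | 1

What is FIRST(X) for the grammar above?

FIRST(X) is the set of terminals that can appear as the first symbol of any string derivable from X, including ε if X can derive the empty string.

We compute FIRST(X) using the standard algorithm.
FIRST(S) = {1}
FIRST(X) = {1}
Therefore, FIRST(X) = {1}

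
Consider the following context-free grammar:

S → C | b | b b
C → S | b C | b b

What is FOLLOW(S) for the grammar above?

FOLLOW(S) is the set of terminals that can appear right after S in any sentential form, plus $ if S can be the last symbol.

We compute FOLLOW(S) using the standard algorithm.
FOLLOW(S) starts with {$}.
FIRST(C) = {b}
FIRST(S) = {b}
FOLLOW(C) = {$}
FOLLOW(S) = {$}
Therefore, FOLLOW(S) = {$}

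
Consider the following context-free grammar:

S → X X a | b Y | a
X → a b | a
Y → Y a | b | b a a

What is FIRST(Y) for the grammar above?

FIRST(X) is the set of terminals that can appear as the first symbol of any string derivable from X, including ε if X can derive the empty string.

We compute FIRST(Y) using the standard algorithm.
FIRST(S) = {a, b}
FIRST(X) = {a}
FIRST(Y) = {b}
Therefore, FIRST(Y) = {b}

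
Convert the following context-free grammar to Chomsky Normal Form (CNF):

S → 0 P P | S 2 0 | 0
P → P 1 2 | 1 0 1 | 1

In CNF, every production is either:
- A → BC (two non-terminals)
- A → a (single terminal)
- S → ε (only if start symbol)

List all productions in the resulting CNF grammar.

T0 → 0; T2 → 2; S → 0; T1 → 1; P → 1; S → T0 X0; X0 → P P; S → S X1; X1 → T2 T0; P → P X2; X2 → T1 T2; P → T1 X3; X3 → T0 T1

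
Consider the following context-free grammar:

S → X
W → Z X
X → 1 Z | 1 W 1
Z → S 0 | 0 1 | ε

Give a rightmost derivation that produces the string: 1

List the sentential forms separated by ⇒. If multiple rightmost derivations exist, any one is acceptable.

S ⇒ X ⇒ 1 Z ⇒ 1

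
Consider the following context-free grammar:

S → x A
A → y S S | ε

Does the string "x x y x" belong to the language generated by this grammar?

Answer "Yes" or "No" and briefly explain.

No - no valid derivation exists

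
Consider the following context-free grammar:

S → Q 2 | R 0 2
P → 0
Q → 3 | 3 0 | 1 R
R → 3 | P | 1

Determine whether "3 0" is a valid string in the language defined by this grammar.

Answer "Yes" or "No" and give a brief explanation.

No - no valid derivation exists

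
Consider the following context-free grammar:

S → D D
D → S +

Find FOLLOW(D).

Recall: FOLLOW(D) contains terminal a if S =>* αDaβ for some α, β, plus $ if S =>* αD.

We compute FOLLOW(D) using the standard algorithm.
FOLLOW(S) starts with {$}.
FIRST(D) = {}
FIRST(S) = {}
FOLLOW(D) = {$, +}
FOLLOW(S) = {$, +}
Therefore, FOLLOW(D) = {$, +}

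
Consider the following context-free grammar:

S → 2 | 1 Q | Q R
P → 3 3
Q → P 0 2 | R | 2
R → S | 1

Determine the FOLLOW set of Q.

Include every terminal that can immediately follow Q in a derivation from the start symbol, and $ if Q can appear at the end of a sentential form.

We compute FOLLOW(Q) using the standard algorithm.
FOLLOW(S) starts with {$}.
FIRST(P) = {3}
FIRST(Q) = {1, 2, 3}
FIRST(R) = {1, 2, 3}
FIRST(S) = {1, 2, 3}
FOLLOW(P) = {0}
FOLLOW(Q) = {$, 1, 2, 3}
FOLLOW(R) = {$, 1, 2, 3}
FOLLOW(S) = {$, 1, 2, 3}
Therefore, FOLLOW(Q) = {$, 1, 2, 3}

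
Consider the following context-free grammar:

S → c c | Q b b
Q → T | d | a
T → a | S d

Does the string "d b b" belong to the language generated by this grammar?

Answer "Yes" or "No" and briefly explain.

Yes - a valid derivation exists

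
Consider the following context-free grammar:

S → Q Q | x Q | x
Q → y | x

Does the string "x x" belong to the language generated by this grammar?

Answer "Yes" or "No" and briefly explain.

Yes - a valid derivation exists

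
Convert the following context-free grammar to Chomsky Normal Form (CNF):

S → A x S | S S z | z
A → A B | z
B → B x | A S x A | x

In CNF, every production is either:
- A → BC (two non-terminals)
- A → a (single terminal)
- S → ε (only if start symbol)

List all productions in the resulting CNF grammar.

TX → x; TZ → z; S → z; A → z; B → x; S → A X0; X0 → TX S; S → S X1; X1 → S TZ; A → A B; B → B TX; B → A X2; X2 → S X3; X3 → TX A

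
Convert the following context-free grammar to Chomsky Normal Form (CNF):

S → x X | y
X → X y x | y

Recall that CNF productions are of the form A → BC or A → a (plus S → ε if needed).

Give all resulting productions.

TX → x; S → y; TY → y; X → y; S → TX X; X → X X0; X0 → TY TX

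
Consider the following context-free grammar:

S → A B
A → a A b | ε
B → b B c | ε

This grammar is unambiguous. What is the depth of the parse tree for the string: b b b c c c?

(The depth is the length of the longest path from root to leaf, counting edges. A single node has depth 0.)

5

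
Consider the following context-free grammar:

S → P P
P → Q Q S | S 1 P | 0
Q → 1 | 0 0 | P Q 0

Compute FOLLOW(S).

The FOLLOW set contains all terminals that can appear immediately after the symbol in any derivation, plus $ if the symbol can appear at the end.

We compute FOLLOW(S) using the standard algorithm.
FOLLOW(S) starts with {$}.
FIRST(P) = {0, 1}
FIRST(Q) = {0, 1}
FIRST(S) = {0, 1}
FOLLOW(P) = {$, 0, 1}
FOLLOW(Q) = {0, 1}
FOLLOW(S) = {$, 0, 1}
Therefore, FOLLOW(S) = {$, 0, 1}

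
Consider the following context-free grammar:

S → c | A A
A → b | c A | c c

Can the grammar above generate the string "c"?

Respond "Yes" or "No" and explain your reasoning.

Yes - a valid derivation exists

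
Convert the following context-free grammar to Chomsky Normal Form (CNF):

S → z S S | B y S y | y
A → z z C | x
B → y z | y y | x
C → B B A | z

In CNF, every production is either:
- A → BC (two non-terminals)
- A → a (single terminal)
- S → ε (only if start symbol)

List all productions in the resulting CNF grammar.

TZ → z; TY → y; S → y; A → x; B → x; C → z; S → TZ X0; X0 → S S; S → B X1; X1 → TY X2; X2 → S TY; A → TZ X3; X3 → TZ C; B → TY TZ; B → TY TY; C → B X4; X4 → B A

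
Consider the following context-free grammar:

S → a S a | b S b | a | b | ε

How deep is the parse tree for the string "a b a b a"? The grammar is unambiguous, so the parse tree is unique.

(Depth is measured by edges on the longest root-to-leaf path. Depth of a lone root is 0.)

3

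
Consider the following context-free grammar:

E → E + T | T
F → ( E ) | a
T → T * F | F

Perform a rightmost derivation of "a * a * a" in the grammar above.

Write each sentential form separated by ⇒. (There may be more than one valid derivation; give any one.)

E ⇒ T ⇒ T * F ⇒ T * a ⇒ T * F * a ⇒ T * a * a ⇒ F * a * a ⇒ a * a * a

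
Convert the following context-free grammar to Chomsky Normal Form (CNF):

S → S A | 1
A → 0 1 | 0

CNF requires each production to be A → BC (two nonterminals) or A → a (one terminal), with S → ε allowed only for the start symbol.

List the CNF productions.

S → 1; T0 → 0; T1 → 1; A → 0; S → S A; A → T0 T1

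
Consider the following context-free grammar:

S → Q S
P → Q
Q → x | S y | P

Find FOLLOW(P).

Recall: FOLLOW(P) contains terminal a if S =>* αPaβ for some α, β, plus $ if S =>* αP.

We compute FOLLOW(P) using the standard algorithm.
FOLLOW(S) starts with {$}.
FIRST(P) = {x}
FIRST(Q) = {x}
FIRST(S) = {x}
FOLLOW(P) = {x}
FOLLOW(Q) = {x}
FOLLOW(S) = {$, y}
Therefore, FOLLOW(P) = {x}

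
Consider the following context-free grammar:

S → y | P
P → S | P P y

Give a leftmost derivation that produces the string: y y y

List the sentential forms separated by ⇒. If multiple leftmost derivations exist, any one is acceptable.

S ⇒ P ⇒ P P y ⇒ S P y ⇒ y P y ⇒ y S y ⇒ y y y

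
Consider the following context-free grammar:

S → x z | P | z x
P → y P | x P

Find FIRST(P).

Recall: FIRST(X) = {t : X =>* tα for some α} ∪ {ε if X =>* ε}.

We compute FIRST(P) using the standard algorithm.
FIRST(P) = {x, y}
FIRST(S) = {x, y, z}
Therefore, FIRST(P) = {x, y}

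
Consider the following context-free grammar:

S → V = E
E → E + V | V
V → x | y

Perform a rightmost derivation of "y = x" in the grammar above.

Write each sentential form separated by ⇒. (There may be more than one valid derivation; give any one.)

S ⇒ V = E ⇒ V = V ⇒ V = x ⇒ y = x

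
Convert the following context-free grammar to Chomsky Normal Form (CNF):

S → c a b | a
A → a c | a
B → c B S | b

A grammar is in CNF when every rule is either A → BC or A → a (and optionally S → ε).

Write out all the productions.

TC → c; TA → a; TB → b; S → a; A → a; B → b; S → TC X0; X0 → TA TB; A → TA TC; B → TC X1; X1 → B S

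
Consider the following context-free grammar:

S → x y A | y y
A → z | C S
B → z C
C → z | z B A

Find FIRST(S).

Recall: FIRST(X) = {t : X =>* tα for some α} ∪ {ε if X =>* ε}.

We compute FIRST(S) using the standard algorithm.
FIRST(A) = {z}
FIRST(B) = {z}
FIRST(C) = {z}
FIRST(S) = {x, y}
Therefore, FIRST(S) = {x, y}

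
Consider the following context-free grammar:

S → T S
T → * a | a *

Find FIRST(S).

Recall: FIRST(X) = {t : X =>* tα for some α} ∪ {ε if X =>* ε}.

We compute FIRST(S) using the standard algorithm.
FIRST(S) = {*, a}
FIRST(T) = {*, a}
Therefore, FIRST(S) = {*, a}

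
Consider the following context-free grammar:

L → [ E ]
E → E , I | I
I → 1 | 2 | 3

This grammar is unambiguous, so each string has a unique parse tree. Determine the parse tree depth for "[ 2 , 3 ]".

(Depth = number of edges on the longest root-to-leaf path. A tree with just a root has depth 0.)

4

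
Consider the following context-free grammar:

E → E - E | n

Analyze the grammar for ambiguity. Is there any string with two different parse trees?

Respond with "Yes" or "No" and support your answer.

Yes - the string 'n - n - n - n' has two distinct parse trees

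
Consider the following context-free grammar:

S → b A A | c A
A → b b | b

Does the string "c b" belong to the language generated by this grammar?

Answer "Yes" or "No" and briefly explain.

Yes - a valid derivation exists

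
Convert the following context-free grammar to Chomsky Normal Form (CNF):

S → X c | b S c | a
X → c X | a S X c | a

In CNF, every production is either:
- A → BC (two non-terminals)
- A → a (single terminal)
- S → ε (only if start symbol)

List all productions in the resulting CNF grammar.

TC → c; TB → b; S → a; TA → a; X → a; S → X TC; S → TB X0; X0 → S TC; X → TC X; X → TA X1; X1 → S X2; X2 → X TC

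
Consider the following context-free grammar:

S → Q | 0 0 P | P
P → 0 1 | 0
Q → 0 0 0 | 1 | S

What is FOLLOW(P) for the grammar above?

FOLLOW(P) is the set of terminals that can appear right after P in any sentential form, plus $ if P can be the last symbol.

We compute FOLLOW(P) using the standard algorithm.
FOLLOW(S) starts with {$}.
FIRST(P) = {0}
FIRST(Q) = {0, 1}
FIRST(S) = {0, 1}
FOLLOW(P) = {$}
FOLLOW(Q) = {$}
FOLLOW(S) = {$}
Therefore, FOLLOW(P) = {$}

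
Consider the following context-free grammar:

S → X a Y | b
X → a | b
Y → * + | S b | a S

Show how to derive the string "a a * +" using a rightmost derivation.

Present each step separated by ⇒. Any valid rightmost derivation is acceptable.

S ⇒ X a Y ⇒ X a * + ⇒ a a * +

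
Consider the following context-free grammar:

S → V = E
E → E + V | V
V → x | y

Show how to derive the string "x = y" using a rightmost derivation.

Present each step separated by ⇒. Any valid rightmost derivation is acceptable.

S ⇒ V = E ⇒ V = V ⇒ V = y ⇒ x = y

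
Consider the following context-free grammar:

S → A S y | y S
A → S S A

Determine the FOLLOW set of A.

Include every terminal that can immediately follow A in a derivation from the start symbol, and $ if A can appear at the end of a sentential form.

We compute FOLLOW(A) using the standard algorithm.
FOLLOW(S) starts with {$}.
FIRST(A) = {y}
FIRST(S) = {y}
FOLLOW(A) = {y}
FOLLOW(S) = {$, y}
Therefore, FOLLOW(A) = {y}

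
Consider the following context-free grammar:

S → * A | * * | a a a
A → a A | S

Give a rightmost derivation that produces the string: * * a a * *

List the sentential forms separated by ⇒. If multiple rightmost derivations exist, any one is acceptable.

S ⇒ * A ⇒ * S ⇒ * * A ⇒ * * a A ⇒ * * a a A ⇒ * * a a S ⇒ * * a a * *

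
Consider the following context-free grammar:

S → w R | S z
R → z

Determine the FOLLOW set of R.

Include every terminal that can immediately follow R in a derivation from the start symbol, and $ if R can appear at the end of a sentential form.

We compute FOLLOW(R) using the standard algorithm.
FOLLOW(S) starts with {$}.
FIRST(R) = {z}
FIRST(S) = {w}
FOLLOW(R) = {$, z}
FOLLOW(S) = {$, z}
Therefore, FOLLOW(R) = {$, z}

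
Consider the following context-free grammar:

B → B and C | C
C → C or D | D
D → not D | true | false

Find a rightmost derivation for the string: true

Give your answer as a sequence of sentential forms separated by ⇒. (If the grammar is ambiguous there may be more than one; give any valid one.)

B ⇒ C ⇒ D ⇒ true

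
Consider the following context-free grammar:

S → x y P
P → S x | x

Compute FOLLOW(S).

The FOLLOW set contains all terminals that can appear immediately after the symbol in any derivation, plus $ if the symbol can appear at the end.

We compute FOLLOW(S) using the standard algorithm.
FOLLOW(S) starts with {$}.
FIRST(P) = {x}
FIRST(S) = {x}
FOLLOW(P) = {$, x}
FOLLOW(S) = {$, x}
Therefore, FOLLOW(S) = {$, x}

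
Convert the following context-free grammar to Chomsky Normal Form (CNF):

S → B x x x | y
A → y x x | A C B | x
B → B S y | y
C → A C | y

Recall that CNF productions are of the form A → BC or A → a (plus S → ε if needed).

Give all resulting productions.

TX → x; S → y; TY → y; A → x; B → y; C → y; S → B X0; X0 → TX X1; X1 → TX TX; A → TY X2; X2 → TX TX; A → A X3; X3 → C B; B → B X4; X4 → S TY; C → A C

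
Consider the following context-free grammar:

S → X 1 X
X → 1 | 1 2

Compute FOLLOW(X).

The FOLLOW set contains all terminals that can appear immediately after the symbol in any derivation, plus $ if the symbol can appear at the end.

We compute FOLLOW(X) using the standard algorithm.
FOLLOW(S) starts with {$}.
FIRST(S) = {1}
FIRST(X) = {1}
FOLLOW(S) = {$}
FOLLOW(X) = {$, 1}
Therefore, FOLLOW(X) = {$, 1}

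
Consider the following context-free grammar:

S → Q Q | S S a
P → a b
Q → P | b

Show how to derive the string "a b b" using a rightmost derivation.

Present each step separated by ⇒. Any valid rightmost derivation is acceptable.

S ⇒ Q Q ⇒ Q b ⇒ P b ⇒ a b b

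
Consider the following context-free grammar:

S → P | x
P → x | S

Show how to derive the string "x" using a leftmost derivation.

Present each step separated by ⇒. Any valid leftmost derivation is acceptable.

S ⇒ P ⇒ S ⇒ x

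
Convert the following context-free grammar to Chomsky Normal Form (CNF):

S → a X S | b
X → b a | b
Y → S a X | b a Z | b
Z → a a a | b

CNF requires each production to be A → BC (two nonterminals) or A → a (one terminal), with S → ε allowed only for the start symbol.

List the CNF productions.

TA → a; S → b; TB → b; X → b; Y → b; Z → b; S → TA X0; X0 → X S; X → TB TA; Y → S X1; X1 → TA X; Y → TB X2; X2 → TA Z; Z → TA X3; X3 → TA TA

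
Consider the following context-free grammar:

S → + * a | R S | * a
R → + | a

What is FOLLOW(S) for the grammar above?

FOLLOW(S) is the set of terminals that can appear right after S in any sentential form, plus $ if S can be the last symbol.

We compute FOLLOW(S) using the standard algorithm.
FOLLOW(S) starts with {$}.
FIRST(R) = {+, a}
FIRST(S) = {*, +, a}
FOLLOW(R) = {*, +, a}
FOLLOW(S) = {$}
Therefore, FOLLOW(S) = {$}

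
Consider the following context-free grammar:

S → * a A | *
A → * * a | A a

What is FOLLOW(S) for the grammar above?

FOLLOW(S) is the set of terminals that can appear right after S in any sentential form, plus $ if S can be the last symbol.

We compute FOLLOW(S) using the standard algorithm.
FOLLOW(S) starts with {$}.
FIRST(A) = {*}
FIRST(S) = {*}
FOLLOW(A) = {$, a}
FOLLOW(S) = {$}
Therefore, FOLLOW(S) = {$}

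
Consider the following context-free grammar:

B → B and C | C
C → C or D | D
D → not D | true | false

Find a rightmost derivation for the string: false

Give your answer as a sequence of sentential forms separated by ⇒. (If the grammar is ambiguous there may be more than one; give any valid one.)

B ⇒ C ⇒ D ⇒ false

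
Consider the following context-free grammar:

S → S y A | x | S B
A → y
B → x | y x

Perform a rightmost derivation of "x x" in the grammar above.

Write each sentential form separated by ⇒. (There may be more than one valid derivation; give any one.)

S ⇒ S B ⇒ S x ⇒ x x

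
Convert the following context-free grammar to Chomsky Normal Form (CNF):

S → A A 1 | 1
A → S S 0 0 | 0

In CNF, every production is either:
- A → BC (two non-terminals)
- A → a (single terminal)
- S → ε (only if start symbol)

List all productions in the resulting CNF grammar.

T1 → 1; S → 1; T0 → 0; A → 0; S → A X0; X0 → A T1; A → S X1; X1 → S X2; X2 → T0 T0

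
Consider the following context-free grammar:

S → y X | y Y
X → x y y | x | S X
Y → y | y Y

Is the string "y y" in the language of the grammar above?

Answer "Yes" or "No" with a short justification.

Yes - a valid derivation exists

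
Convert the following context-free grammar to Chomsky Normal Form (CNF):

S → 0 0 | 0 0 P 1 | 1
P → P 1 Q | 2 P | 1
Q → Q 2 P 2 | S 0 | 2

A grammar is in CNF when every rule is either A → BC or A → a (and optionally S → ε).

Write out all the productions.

T0 → 0; T1 → 1; S → 1; T2 → 2; P → 1; Q → 2; S → T0 T0; S → T0 X0; X0 → T0 X1; X1 → P T1; P → P X2; X2 → T1 Q; P → T2 P; Q → Q X3; X3 → T2 X4; X4 → P T2; Q → S T0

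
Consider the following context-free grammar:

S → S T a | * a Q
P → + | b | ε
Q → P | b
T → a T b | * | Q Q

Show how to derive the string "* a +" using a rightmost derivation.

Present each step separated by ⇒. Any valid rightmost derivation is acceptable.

S ⇒ * a Q ⇒ * a P ⇒ * a +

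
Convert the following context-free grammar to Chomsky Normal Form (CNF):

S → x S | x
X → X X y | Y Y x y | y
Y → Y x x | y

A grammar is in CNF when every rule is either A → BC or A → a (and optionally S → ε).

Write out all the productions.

TX → x; S → x; TY → y; X → y; Y → y; S → TX S; X → X X0; X0 → X TY; X → Y X1; X1 → Y X2; X2 → TX TY; Y → Y X3; X3 → TX TX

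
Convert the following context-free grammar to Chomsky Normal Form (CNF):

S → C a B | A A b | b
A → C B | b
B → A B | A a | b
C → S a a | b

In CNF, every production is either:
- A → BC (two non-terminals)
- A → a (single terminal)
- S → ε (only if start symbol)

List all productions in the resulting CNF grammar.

TA → a; TB → b; S → b; A → b; B → b; C → b; S → C X0; X0 → TA B; S → A X1; X1 → A TB; A → C B; B → A B; B → A TA; C → S X2; X2 → TA TA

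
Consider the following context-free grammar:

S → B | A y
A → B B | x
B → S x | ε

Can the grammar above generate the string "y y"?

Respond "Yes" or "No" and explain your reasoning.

No - no valid derivation exists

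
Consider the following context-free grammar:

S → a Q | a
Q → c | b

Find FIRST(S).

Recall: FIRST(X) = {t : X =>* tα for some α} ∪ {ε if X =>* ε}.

We compute FIRST(S) using the standard algorithm.
FIRST(Q) = {b, c}
FIRST(S) = {a}
Therefore, FIRST(S) = {a}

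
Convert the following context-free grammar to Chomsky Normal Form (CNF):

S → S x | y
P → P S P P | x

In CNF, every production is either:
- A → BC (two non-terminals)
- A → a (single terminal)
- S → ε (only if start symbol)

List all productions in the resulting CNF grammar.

TX → x; S → y; P → x; S → S TX; P → P X0; X0 → S X1; X1 → P P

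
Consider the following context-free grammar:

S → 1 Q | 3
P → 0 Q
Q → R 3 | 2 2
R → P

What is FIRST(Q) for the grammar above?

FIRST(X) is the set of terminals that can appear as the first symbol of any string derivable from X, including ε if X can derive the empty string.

We compute FIRST(Q) using the standard algorithm.
FIRST(P) = {0}
FIRST(Q) = {0, 2}
FIRST(R) = {0}
FIRST(S) = {1, 3}
Therefore, FIRST(Q) = {0, 2}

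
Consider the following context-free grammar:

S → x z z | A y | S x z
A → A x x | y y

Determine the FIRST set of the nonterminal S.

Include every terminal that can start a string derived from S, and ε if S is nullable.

We compute FIRST(S) using the standard algorithm.
FIRST(A) = {y}
FIRST(S) = {x, y}
Therefore, FIRST(S) = {x, y}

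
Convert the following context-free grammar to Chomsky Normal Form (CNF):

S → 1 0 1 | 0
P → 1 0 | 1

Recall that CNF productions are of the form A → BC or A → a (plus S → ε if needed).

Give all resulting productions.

T1 → 1; T0 → 0; S → 0; P → 1; S → T1 X0; X0 → T0 T1; P → T1 T0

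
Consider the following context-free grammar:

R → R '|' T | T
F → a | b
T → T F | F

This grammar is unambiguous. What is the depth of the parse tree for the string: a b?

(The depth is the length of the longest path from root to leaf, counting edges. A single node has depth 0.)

4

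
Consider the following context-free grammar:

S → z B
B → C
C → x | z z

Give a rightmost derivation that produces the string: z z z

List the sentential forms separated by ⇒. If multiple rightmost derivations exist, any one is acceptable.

S ⇒ z B ⇒ z C ⇒ z z z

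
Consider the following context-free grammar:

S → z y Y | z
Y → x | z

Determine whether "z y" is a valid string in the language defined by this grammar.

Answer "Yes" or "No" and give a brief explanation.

No - no valid derivation exists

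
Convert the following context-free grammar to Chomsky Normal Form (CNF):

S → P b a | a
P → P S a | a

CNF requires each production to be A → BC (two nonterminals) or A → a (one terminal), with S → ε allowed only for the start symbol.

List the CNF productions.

TB → b; TA → a; S → a; P → a; S → P X0; X0 → TB TA; P → P X1; X1 → S TA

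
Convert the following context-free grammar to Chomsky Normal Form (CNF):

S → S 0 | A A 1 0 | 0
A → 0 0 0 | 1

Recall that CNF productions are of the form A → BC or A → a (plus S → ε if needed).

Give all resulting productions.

T0 → 0; T1 → 1; S → 0; A → 1; S → S T0; S → A X0; X0 → A X1; X1 → T1 T0; A → T0 X2; X2 → T0 T0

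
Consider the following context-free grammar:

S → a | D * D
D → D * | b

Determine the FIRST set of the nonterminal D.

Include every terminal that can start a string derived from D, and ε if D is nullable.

We compute FIRST(D) using the standard algorithm.
FIRST(D) = {b}
FIRST(S) = {a, b}
Therefore, FIRST(D) = {b}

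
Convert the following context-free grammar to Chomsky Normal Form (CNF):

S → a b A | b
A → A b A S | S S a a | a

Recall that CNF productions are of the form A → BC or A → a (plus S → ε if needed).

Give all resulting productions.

TA → a; TB → b; S → b; A → a; S → TA X0; X0 → TB A; A → A X1; X1 → TB X2; X2 → A S; A → S X3; X3 → S X4; X4 → TA TA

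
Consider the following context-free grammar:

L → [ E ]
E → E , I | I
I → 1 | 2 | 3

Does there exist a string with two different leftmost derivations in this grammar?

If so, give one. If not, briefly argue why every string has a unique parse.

No - every string in the language has a unique leftmost derivation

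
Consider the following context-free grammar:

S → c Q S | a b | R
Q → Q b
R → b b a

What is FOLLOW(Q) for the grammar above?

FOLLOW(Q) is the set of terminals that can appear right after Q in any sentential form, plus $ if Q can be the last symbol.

We compute FOLLOW(Q) using the standard algorithm.
FOLLOW(S) starts with {$}.
FIRST(Q) = {}
FIRST(R) = {b}
FIRST(S) = {a, b, c}
FOLLOW(Q) = {a, b, c}
FOLLOW(R) = {$}
FOLLOW(S) = {$}
Therefore, FOLLOW(Q) = {a, b, c}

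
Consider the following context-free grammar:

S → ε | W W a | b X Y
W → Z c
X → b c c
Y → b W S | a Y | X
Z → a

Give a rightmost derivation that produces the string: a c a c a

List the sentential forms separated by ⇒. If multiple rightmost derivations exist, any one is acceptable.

S ⇒ W W a ⇒ W Z c a ⇒ W a c a ⇒ Z c a c a ⇒ a c a c a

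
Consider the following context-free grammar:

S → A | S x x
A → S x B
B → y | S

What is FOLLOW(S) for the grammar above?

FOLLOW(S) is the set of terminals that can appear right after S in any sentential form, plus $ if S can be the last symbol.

We compute FOLLOW(S) using the standard algorithm.
FOLLOW(S) starts with {$}.
FIRST(A) = {}
FIRST(B) = {y}
FIRST(S) = {}
FOLLOW(A) = {$, x}
FOLLOW(B) = {$, x}
FOLLOW(S) = {$, x}
Therefore, FOLLOW(S) = {$, x}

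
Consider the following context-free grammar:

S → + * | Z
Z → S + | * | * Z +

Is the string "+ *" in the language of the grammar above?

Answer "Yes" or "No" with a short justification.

Yes - a valid derivation exists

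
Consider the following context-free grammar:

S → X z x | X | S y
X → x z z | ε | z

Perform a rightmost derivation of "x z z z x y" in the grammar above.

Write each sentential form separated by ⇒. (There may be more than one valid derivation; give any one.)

S ⇒ S y ⇒ X z x y ⇒ x z z z x y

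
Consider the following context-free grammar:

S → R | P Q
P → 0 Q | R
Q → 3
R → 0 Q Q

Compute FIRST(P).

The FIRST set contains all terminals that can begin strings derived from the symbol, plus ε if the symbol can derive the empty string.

We compute FIRST(P) using the standard algorithm.
FIRST(P) = {0}
FIRST(Q) = {3}
FIRST(R) = {0}
FIRST(S) = {0}
Therefore, FIRST(P) = {0}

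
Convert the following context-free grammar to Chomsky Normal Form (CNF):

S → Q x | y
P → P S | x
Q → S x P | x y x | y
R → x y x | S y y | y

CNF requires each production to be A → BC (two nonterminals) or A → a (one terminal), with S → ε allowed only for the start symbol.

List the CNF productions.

TX → x; S → y; P → x; TY → y; Q → y; R → y; S → Q TX; P → P S; Q → S X0; X0 → TX P; Q → TX X1; X1 → TY TX; R → TX X2; X2 → TY TX; R → S X3; X3 → TY TY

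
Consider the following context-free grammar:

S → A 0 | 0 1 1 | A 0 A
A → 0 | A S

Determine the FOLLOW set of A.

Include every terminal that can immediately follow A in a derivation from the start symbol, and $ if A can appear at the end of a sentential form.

We compute FOLLOW(A) using the standard algorithm.
FOLLOW(S) starts with {$}.
FIRST(A) = {0}
FIRST(S) = {0}
FOLLOW(A) = {$, 0}
FOLLOW(S) = {$, 0}
Therefore, FOLLOW(A) = {$, 0}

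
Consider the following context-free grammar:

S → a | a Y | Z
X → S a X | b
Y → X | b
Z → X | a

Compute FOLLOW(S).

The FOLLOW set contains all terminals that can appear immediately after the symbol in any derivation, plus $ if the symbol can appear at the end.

We compute FOLLOW(S) using the standard algorithm.
FOLLOW(S) starts with {$}.
FIRST(S) = {a, b}
FIRST(X) = {a, b}
FIRST(Y) = {a, b}
FIRST(Z) = {a, b}
FOLLOW(S) = {$, a}
FOLLOW(X) = {$, a}
FOLLOW(Y) = {$, a}
FOLLOW(Z) = {$, a}
Therefore, FOLLOW(S) = {$, a}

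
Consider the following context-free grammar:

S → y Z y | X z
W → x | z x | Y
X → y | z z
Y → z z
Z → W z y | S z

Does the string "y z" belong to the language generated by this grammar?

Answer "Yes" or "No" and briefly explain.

Yes - a valid derivation exists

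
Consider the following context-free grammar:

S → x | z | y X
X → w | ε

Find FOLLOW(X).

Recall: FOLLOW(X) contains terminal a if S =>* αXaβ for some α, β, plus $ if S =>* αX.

We compute FOLLOW(X) using the standard algorithm.
FOLLOW(S) starts with {$}.
FIRST(S) = {x, y, z}
FIRST(X) = {w, ε}
FOLLOW(S) = {$}
FOLLOW(X) = {$}
Therefore, FOLLOW(X) = {$}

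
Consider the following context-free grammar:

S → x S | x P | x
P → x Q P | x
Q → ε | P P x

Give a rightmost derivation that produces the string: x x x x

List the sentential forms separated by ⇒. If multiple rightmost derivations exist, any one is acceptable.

S ⇒ x S ⇒ x x S ⇒ x x x S ⇒ x x x x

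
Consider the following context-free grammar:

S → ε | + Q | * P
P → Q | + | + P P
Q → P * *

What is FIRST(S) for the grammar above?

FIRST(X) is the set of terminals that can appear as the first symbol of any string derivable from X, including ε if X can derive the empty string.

We compute FIRST(S) using the standard algorithm.
FIRST(P) = {+}
FIRST(Q) = {+}
FIRST(S) = {*, +, ε}
Therefore, FIRST(S) = {*, +, ε}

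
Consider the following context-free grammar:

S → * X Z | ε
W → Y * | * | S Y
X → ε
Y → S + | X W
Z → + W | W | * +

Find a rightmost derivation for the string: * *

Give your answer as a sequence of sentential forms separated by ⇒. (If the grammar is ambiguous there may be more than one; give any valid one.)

S ⇒ * X Z ⇒ * X W ⇒ * X * ⇒ * *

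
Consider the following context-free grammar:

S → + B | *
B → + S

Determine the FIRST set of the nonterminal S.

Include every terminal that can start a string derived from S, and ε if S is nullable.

We compute FIRST(S) using the standard algorithm.
FIRST(B) = {+}
FIRST(S) = {*, +}
Therefore, FIRST(S) = {*, +}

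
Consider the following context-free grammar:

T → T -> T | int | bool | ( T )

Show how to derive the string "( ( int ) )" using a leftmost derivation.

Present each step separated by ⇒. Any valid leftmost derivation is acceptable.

T ⇒ ( T ) ⇒ ( ( T ) ) ⇒ ( ( int ) )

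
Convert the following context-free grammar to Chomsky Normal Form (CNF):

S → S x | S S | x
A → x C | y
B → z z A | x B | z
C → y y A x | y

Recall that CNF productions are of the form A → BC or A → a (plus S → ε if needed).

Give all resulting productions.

TX → x; S → x; A → y; TZ → z; B → z; TY → y; C → y; S → S TX; S → S S; A → TX C; B → TZ X0; X0 → TZ A; B → TX B; C → TY X1; X1 → TY X2; X2 → A TX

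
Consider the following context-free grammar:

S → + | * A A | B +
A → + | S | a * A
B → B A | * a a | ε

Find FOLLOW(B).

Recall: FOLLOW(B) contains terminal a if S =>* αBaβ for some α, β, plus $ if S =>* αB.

We compute FOLLOW(B) using the standard algorithm.
FOLLOW(S) starts with {$}.
FIRST(A) = {*, +, a}
FIRST(B) = {*, +, a, ε}
FIRST(S) = {*, +, a}
FOLLOW(A) = {$, *, +, a}
FOLLOW(B) = {*, +, a}
FOLLOW(S) = {$, *, +, a}
Therefore, FOLLOW(B) = {*, +, a}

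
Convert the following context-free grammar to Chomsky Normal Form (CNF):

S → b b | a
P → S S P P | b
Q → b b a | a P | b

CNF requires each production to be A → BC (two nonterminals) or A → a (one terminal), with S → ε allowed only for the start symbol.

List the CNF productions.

TB → b; S → a; P → b; TA → a; Q → b; S → TB TB; P → S X0; X0 → S X1; X1 → P P; Q → TB X2; X2 → TB TA; Q → TA P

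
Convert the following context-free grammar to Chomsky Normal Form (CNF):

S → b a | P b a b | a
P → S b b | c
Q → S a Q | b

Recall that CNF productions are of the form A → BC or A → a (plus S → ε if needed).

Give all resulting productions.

TB → b; TA → a; S → a; P → c; Q → b; S → TB TA; S → P X0; X0 → TB X1; X1 → TA TB; P → S X2; X2 → TB TB; Q → S X3; X3 → TA Q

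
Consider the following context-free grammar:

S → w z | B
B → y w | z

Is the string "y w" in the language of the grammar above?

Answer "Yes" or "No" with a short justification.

Yes - a valid derivation exists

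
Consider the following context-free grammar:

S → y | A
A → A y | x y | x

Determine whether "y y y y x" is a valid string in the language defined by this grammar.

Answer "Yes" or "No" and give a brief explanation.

No - no valid derivation exists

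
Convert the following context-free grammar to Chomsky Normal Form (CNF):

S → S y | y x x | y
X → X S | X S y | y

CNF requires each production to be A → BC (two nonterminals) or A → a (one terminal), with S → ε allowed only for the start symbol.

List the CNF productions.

TY → y; TX → x; S → y; X → y; S → S TY; S → TY X0; X0 → TX TX; X → X S; X → X X1; X1 → S TY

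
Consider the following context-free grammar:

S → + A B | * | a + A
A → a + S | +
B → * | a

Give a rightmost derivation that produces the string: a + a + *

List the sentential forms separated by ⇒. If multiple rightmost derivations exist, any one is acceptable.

S ⇒ a + A ⇒ a + a + S ⇒ a + a + *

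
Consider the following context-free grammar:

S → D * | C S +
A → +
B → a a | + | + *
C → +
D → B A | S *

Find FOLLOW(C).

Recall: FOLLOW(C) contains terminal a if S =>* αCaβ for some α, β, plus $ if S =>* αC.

We compute FOLLOW(C) using the standard algorithm.
FOLLOW(S) starts with {$}.
FIRST(A) = {+}
FIRST(B) = {+, a}
FIRST(C) = {+}
FIRST(D) = {+, a}
FIRST(S) = {+, a}
FOLLOW(A) = {*}
FOLLOW(B) = {+}
FOLLOW(C) = {+, a}
FOLLOW(D) = {*}
FOLLOW(S) = {$, *, +}
Therefore, FOLLOW(C) = {+, a}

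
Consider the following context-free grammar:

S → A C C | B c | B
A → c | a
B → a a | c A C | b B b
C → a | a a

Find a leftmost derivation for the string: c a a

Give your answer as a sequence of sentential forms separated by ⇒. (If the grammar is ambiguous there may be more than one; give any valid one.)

S ⇒ A C C ⇒ c C C ⇒ c a C ⇒ c a a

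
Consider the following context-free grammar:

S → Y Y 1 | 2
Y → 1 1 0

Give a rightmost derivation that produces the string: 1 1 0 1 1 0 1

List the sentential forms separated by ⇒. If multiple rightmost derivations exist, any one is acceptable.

S ⇒ Y Y 1 ⇒ Y 1 1 0 1 ⇒ 1 1 0 1 1 0 1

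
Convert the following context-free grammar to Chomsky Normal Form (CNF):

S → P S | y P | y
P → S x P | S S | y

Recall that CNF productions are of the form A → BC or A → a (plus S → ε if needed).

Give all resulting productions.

TY → y; S → y; TX → x; P → y; S → P S; S → TY P; P → S X0; X0 → TX P; P → S S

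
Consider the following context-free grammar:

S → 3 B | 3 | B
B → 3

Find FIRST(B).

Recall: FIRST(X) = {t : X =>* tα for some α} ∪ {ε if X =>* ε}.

We compute FIRST(B) using the standard algorithm.
FIRST(B) = {3}
FIRST(S) = {3}
Therefore, FIRST(B) = {3}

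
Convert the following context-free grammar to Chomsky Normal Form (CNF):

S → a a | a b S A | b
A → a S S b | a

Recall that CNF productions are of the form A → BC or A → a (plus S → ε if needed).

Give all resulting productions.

TA → a; TB → b; S → b; A → a; S → TA TA; S → TA X0; X0 → TB X1; X1 → S A; A → TA X2; X2 → S X3; X3 → S TB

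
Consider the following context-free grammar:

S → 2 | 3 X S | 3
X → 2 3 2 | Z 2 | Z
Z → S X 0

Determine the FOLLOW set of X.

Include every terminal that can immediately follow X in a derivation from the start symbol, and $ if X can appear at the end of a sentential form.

We compute FOLLOW(X) using the standard algorithm.
FOLLOW(S) starts with {$}.
FIRST(S) = {2, 3}
FIRST(X) = {2, 3}
FIRST(Z) = {2, 3}
FOLLOW(S) = {$, 2, 3}
FOLLOW(X) = {0, 2, 3}
FOLLOW(Z) = {0, 2, 3}
Therefore, FOLLOW(X) = {0, 2, 3}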